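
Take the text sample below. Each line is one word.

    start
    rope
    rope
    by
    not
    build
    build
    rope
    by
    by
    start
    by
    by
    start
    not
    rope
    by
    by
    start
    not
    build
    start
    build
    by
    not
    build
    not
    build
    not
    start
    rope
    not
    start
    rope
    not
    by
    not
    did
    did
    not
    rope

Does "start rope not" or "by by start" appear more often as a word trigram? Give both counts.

"start rope not": 2 occurrences
"by by start": 3 occurrences

"by by start" (3 vs 2)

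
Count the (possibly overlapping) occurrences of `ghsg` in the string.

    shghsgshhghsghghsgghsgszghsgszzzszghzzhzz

5

Sliding a length-4 window over the 41 characters (38 positions):
  position 3–6: ghsg
  position 10–13: ghsg
  position 15–18: ghsg
  position 19–22: ghsg
  position 25–28: ghsg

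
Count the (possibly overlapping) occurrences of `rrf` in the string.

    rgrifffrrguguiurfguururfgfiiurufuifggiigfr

Sliding a length-3 window over the 42 characters (40 positions):
  (no match at any position)

0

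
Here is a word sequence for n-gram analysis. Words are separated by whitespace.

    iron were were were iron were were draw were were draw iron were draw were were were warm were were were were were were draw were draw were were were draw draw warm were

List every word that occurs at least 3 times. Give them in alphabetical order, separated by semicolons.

draw; iron; were

Unigram counts meeting the condition (at least 3 times):
  draw: 7
  iron: 3
  were: 22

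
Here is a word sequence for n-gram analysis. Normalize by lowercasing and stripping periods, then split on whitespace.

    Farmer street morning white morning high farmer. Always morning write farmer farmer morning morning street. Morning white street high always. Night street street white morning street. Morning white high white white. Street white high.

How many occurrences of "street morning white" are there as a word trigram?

Scanning the 32 overlapping trigram windows for "street morning white":
  position 2–4: street morning white
  position 15–17: street morning white
  position 26–28: street morning white

3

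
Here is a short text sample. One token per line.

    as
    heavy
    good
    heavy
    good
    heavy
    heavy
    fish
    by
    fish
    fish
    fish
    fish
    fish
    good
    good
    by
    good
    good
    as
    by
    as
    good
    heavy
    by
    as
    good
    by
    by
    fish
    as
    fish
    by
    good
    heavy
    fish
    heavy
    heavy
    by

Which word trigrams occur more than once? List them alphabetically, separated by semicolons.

Trigram counts meeting the condition (more than once):
  by as good: 2
  fish fish fish: 3
  heavy good heavy: 2

by as good; fish fish fish; heavy good heavy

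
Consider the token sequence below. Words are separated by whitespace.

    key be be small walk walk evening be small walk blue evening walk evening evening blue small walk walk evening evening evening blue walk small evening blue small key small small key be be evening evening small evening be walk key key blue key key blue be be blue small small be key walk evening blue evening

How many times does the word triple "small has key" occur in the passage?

0

Scanning the 55 overlapping trigram windows for "small has key":
  (none found)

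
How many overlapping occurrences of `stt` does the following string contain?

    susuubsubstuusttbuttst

Sliding a length-3 window over the 22 characters (20 positions):
  position 14–16: stt

1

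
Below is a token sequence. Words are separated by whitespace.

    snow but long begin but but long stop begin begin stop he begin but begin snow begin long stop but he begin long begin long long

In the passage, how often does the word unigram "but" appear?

Scanning the 26 tokens for "but":
  position 2: but
  position 5: but
  position 6: but
  position 14: but
  position 20: but

5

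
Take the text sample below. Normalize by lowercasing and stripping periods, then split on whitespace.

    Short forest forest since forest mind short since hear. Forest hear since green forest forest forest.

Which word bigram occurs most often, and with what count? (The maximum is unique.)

Bigram frequencies (highest first):
  forest forest: 3
  short forest: 1
  forest since: 1
  since forest: 1
  forest mind: 1
  mind short: 1
  … (7 more, each ≤ 1)

"forest forest", 3 times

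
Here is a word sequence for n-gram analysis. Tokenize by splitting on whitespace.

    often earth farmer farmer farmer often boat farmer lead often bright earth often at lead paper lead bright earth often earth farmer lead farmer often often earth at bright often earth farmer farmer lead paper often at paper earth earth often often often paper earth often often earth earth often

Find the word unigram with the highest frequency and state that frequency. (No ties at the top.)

Unigram frequencies (highest first):
  often: 15
  earth: 11
  farmer: 8
  lead: 5
  paper: 4
  bright: 3
  … (2 more, each ≤ 3)

"often", 15 times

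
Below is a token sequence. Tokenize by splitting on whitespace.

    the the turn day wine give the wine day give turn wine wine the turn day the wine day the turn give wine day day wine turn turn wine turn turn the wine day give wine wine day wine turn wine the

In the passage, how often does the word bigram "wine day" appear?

Scanning the 41 overlapping bigram windows for "wine day":
  position 8–9: wine day
  position 18–19: wine day
  position 23–24: wine day
  position 33–34: wine day
  position 37–38: wine day

5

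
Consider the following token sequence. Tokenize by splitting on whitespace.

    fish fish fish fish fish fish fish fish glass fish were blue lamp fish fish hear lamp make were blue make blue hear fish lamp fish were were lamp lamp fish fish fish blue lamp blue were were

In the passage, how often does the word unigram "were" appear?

Scanning the 38 tokens for "were":
  position 11: were
  position 19: were
  position 27: were
  position 28: were
  position 37: were
  position 38: were

6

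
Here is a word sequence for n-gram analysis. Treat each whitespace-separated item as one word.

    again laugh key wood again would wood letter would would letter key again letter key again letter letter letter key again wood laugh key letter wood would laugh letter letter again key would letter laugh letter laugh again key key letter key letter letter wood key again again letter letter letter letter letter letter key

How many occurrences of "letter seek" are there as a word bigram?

0

Scanning the 54 overlapping bigram windows for "letter seek":
  (none found)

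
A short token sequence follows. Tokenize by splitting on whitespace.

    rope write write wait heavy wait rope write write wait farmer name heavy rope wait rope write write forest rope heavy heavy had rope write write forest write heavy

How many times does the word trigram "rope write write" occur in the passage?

4

Scanning the 27 overlapping trigram windows for "rope write write":
  position 1–3: rope write write
  position 7–9: rope write write
  position 16–18: rope write write
  position 24–26: rope write write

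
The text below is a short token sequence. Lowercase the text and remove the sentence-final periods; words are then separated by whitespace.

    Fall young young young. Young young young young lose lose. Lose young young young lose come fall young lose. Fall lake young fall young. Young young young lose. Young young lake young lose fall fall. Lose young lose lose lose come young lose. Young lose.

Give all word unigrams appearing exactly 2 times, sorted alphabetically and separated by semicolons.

Unigram counts meeting the condition (exactly 2 times):
  come: 2
  lake: 2

come; lake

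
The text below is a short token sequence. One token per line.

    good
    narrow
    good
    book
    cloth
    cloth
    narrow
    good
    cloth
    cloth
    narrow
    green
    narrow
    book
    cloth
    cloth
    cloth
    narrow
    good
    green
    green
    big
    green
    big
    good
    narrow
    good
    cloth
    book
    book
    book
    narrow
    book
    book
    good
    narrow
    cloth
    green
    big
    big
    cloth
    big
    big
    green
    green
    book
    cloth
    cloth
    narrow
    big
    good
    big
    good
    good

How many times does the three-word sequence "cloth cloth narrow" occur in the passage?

Scanning the 52 overlapping trigram windows for "cloth cloth narrow":
  position 5–7: cloth cloth narrow
  position 9–11: cloth cloth narrow
  position 16–18: cloth cloth narrow
  position 47–49: cloth cloth narrow

4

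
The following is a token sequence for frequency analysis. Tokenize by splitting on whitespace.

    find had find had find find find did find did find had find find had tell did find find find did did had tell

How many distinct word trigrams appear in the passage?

24 tokens → 22 trigram windows in total.
Repeated trigrams (each contributes count−1 duplicates):
  find had find: 3
  find did find: 2
  find find did: 2
  find find find: 2
  had find find: 2
6 duplicate windows → 22 − 6 = 16 distinct.

16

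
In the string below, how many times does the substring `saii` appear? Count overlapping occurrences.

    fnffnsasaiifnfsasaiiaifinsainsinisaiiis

3

Sliding a length-4 window over the 39 characters (36 positions):
  position 8–11: saii
  position 17–20: saii
  position 34–37: saii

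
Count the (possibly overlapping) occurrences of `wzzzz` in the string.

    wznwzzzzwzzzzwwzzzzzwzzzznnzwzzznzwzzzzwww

5

Sliding a length-5 window over the 42 characters (38 positions):
  position 4–8: wzzzz
  position 9–13: wzzzz
  position 15–19: wzzzz
  position 21–25: wzzzz
  position 35–39: wzzzz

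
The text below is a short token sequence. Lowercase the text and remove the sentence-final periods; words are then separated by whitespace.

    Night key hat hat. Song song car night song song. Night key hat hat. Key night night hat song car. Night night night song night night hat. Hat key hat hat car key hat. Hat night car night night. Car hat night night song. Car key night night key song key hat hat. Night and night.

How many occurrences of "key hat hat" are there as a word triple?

5

Scanning the 54 overlapping trigram windows for "key hat hat":
  position 2–4: key hat hat
  position 12–14: key hat hat
  position 29–31: key hat hat
  position 33–35: key hat hat
  position 51–53: key hat hat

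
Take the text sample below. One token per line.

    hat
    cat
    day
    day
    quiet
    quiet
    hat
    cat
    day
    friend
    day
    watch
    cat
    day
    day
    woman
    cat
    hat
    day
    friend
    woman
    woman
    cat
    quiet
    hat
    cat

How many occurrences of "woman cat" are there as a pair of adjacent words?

Scanning the 25 overlapping bigram windows for "woman cat":
  position 16–17: woman cat
  position 22–23: woman cat

2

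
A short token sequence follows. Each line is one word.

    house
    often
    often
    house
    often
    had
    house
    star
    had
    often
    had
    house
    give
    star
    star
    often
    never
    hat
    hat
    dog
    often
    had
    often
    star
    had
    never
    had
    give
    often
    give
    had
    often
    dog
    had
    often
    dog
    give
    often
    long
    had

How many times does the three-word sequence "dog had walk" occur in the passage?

0

Scanning the 38 overlapping trigram windows for "dog had walk":
  (none found)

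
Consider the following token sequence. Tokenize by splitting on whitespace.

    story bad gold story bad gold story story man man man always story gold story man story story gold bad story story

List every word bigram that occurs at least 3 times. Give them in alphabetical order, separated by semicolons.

gold story; story story

Bigram counts meeting the condition (at least 3 times):
  gold story: 3
  story story: 3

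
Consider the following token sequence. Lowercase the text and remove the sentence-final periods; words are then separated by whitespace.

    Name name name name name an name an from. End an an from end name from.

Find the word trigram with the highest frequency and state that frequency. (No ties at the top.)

Trigram frequencies (highest first):
  name name name: 3
  an from end: 2
  name name an: 1
  name an name: 1
  an name an: 1
  name an from: 1
  … (5 more, each ≤ 1)

"name name name", 3 times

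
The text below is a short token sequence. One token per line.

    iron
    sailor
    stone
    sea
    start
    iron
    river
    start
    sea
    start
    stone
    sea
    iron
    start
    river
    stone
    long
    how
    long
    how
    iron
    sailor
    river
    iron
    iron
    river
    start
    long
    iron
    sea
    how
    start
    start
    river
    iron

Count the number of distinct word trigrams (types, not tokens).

32

35 tokens → 33 trigram windows in total.
Repeated trigrams (each contributes count−1 duplicates):
  iron river start: 2
1 duplicate windows → 33 − 1 = 32 distinct.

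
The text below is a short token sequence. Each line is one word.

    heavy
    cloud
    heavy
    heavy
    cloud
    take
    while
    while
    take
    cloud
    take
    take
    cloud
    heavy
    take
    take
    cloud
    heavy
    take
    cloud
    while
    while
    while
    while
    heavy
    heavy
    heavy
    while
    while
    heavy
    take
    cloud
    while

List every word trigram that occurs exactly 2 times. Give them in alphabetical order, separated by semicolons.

Trigram counts meeting the condition (exactly 2 times):
  cloud heavy take: 2
  heavy take cloud: 2
  take cloud heavy: 2
  take cloud while: 2
  take take cloud: 2
  while while heavy: 2
  while while while: 2

cloud heavy take; heavy take cloud; take cloud heavy; take cloud while; take take cloud; while while heavy; while while while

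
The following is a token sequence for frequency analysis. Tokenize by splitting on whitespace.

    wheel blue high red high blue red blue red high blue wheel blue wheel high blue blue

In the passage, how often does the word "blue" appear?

7

Scanning the 17 tokens for "blue":
  position 2: blue
  position 6: blue
  position 8: blue
  position 11: blue
  position 13: blue
  position 16: blue
  position 17: blue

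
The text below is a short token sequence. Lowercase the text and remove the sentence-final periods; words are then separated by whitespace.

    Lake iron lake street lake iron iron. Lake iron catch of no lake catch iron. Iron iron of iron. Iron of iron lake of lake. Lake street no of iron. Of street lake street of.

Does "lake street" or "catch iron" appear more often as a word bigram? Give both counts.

"lake street": 3 occurrences
"catch iron": 1 occurrence

"lake street" (3 vs 1)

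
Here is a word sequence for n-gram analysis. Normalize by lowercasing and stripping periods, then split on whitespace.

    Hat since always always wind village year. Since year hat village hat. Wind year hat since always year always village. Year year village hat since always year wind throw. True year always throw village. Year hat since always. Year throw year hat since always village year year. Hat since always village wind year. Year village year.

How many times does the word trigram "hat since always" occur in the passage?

Scanning the 54 overlapping trigram windows for "hat since always":
  position 1–3: hat since always
  position 15–17: hat since always
  position 24–26: hat since always
  position 36–38: hat since always
  position 42–44: hat since always
  position 48–50: hat since always

6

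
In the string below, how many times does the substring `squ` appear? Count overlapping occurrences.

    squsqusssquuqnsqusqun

5

Sliding a length-3 window over the 21 characters (19 positions):
  position 1–3: squ
  position 4–6: squ
  position 9–11: squ
  position 15–17: squ
  position 18–20: squ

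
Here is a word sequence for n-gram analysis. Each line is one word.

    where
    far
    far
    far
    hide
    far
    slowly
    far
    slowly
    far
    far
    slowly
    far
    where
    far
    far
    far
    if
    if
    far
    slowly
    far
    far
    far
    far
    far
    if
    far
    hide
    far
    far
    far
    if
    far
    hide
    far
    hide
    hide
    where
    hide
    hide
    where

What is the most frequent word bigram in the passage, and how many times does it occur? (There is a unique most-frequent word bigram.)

Bigram frequencies (highest first):
  far far: 11
  far hide: 4
  far slowly: 4
  slowly far: 4
  hide far: 3
  far if: 3
  … (7 more, each ≤ 3)

"far far", 11 times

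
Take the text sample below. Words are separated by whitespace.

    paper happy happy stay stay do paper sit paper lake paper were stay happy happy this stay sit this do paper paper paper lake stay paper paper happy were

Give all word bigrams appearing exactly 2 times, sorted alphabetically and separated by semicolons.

Bigram counts meeting the condition (exactly 2 times):
  do paper: 2
  happy happy: 2
  paper happy: 2
  paper lake: 2

do paper; happy happy; paper happy; paper lake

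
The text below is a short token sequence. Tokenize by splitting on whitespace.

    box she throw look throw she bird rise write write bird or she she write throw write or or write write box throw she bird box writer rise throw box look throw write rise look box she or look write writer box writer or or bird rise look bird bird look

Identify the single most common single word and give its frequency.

"write", 8 times

Unigram frequencies (highest first):
  write: 8
  box: 6
  she: 6
  throw: 6
  look: 6
  bird: 6
  … (3 more, each ≤ 6)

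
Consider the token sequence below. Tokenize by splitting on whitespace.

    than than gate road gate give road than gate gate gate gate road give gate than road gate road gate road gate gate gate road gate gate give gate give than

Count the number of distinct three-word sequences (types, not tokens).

31 tokens → 29 trigram windows in total.
Repeated trigrams (each contributes count−1 duplicates):
  gate road gate: 4
  gate gate gate: 3
  gate gate road: 2
  road gate gate: 2
  road gate road: 2
8 duplicate windows → 29 − 8 = 21 distinct.

21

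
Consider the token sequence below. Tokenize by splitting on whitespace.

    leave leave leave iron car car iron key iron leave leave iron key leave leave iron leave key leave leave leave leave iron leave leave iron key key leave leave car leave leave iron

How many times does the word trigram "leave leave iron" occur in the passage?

Scanning the 32 overlapping trigram windows for "leave leave iron":
  position 2–4: leave leave iron
  position 10–12: leave leave iron
  position 14–16: leave leave iron
  position 21–23: leave leave iron
  position 24–26: leave leave iron
  position 32–34: leave leave iron

6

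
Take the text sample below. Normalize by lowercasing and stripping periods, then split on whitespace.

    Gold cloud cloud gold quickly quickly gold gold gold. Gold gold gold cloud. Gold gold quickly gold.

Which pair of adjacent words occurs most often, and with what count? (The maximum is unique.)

"gold gold", 6 times

Bigram frequencies (highest first):
  gold gold: 6
  gold cloud: 2
  cloud gold: 2
  gold quickly: 2
  quickly gold: 2
  cloud cloud: 1
  … (1 more, each ≤ 1)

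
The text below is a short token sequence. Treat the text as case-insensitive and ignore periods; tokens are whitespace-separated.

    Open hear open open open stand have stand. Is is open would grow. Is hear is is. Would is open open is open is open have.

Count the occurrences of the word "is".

8

Scanning the 26 tokens for "is":
  position 9: is
  position 10: is
  position 14: is
  position 16: is
  position 17: is
  position 19: is
  position 22: is
  position 24: is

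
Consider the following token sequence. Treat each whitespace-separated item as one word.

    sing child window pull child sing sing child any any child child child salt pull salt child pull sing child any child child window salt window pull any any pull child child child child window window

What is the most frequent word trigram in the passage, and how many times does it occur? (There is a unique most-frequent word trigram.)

Trigram frequencies (highest first):
  child child child: 3
  sing child any: 2
  any child child: 2
  child child window: 2
  sing child window: 1
  child window pull: 1
  … (23 more, each ≤ 1)

"child child child", 3 times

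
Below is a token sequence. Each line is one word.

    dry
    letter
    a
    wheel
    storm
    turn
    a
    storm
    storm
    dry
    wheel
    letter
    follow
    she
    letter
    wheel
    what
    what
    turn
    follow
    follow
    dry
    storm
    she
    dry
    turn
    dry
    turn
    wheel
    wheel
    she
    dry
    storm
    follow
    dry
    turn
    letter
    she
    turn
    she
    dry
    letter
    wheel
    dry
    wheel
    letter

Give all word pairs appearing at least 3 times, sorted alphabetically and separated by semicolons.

dry turn; she dry

Bigram counts meeting the condition (at least 3 times):
  dry turn: 3
  she dry: 3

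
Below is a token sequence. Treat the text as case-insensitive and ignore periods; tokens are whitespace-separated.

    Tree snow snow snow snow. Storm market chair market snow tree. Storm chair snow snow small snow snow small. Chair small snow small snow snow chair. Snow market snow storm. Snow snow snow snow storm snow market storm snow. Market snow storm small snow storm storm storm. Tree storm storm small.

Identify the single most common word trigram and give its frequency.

"snow snow snow", 4 times

Trigram frequencies (highest first):
  snow snow snow: 4
  snow snow storm: 2
  snow snow small: 2
  snow small snow: 2
  small snow snow: 2
  snow market snow: 2
  … (32 more, each ≤ 2)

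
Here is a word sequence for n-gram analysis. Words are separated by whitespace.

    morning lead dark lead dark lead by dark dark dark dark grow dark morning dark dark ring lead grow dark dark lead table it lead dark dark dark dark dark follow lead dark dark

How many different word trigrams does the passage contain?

26

34 tokens → 32 trigram windows in total.
Repeated trigrams (each contributes count−1 duplicates):
  dark dark dark: 5
  lead dark dark: 2
  lead dark lead: 2
6 duplicate windows → 32 − 6 = 26 distinct.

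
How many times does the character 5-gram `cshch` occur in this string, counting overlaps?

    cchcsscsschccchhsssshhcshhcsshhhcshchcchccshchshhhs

2

Sliding a length-5 window over the 51 characters (47 positions):
  position 33–37: cshch
  position 42–46: cshch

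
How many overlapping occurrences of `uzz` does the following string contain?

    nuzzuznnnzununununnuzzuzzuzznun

4

Sliding a length-3 window over the 31 characters (29 positions):
  position 2–4: uzz
  position 20–22: uzz
  position 23–25: uzz
  position 26–28: uzz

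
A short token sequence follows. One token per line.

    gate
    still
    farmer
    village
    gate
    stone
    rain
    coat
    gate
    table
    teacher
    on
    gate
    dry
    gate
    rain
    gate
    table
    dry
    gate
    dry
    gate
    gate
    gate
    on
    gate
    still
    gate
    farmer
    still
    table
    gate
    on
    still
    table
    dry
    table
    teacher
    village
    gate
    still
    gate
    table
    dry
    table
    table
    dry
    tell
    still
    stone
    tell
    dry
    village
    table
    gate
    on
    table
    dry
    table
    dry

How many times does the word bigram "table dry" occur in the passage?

6

Scanning the 59 overlapping bigram windows for "table dry":
  position 18–19: table dry
  position 35–36: table dry
  position 43–44: table dry
  position 46–47: table dry
  position 57–58: table dry
  position 59–60: table dry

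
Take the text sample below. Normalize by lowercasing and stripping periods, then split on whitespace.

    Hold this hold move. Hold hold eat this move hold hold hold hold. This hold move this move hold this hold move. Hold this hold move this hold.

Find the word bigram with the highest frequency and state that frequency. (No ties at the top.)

"this hold", 5 times

Bigram frequencies (highest first):
  this hold: 5
  hold this: 4
  hold move: 4
  move hold: 4
  hold hold: 4
  this move: 2
  … (3 more, each ≤ 2)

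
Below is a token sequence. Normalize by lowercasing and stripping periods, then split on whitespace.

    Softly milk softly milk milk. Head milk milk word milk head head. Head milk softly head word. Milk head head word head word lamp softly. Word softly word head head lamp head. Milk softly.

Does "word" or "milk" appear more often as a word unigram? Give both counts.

"word": 6 occurrences
"milk": 9 occurrences

"milk" (9 vs 6)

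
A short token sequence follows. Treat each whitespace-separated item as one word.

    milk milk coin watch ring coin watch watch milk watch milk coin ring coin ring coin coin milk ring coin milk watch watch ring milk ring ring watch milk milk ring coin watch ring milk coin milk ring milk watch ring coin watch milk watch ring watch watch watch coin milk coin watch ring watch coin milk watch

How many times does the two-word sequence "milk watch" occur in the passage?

Scanning the 57 overlapping bigram windows for "milk watch":
  position 9–10: milk watch
  position 21–22: milk watch
  position 39–40: milk watch
  position 44–45: milk watch
  position 57–58: milk watch

5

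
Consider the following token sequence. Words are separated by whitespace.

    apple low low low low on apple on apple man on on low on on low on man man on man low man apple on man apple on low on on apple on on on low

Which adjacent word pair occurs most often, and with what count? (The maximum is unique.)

Bigram frequencies (highest first):
  on on: 5
  low on: 4
  apple on: 4
  on low: 4
  low low: 3
  on apple: 3
  … (8 more, each ≤ 3)

"on on", 5 times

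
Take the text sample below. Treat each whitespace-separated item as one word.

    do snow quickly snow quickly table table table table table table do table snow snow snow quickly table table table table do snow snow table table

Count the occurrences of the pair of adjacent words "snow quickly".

3

Scanning the 25 overlapping bigram windows for "snow quickly":
  position 2–3: snow quickly
  position 4–5: snow quickly
  position 16–17: snow quickly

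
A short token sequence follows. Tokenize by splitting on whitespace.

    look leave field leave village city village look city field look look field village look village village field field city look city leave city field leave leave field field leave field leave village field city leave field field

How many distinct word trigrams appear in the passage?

33

38 tokens → 36 trigram windows in total.
Repeated trigrams (each contributes count−1 duplicates):
  field leave village: 2
  leave field field: 2
  leave field leave: 2
3 duplicate windows → 36 − 3 = 33 distinct.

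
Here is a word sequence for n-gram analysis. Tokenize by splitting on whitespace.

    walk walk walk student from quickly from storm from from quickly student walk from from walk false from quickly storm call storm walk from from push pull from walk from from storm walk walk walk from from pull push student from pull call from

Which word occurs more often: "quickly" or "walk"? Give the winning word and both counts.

"walk" (10 vs 3)

"quickly": 3 occurrences
"walk": 10 occurrences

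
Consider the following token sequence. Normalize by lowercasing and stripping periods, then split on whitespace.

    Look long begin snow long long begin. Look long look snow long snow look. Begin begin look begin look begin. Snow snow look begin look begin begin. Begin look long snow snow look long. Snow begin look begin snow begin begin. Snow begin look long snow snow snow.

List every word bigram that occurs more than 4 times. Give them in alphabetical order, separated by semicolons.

begin look; look begin; look long

Bigram counts meeting the condition (more than 4 times):
  begin look: 7
  look begin: 6
  look long: 5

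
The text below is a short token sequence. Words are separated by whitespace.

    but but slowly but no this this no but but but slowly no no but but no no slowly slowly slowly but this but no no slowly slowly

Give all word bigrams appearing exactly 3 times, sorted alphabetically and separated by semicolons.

Bigram counts meeting the condition (exactly 3 times):
  but no: 3
  no no: 3
  slowly slowly: 3

but no; no no; slowly slowly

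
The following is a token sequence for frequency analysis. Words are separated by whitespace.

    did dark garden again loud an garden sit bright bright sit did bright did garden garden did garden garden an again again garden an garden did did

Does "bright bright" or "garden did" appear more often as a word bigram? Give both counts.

"garden did" (2 vs 1)

"bright bright": 1 occurrence
"garden did": 2 occurrences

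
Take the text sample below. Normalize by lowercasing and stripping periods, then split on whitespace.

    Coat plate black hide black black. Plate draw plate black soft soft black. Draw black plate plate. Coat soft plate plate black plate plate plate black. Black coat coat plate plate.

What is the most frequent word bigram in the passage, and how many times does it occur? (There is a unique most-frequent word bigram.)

"plate plate", 5 times

Bigram frequencies (highest first):
  plate plate: 5
  plate black: 4
  black plate: 3
  coat plate: 2
  black black: 2
  black hide: 1
  … (13 more, each ≤ 1)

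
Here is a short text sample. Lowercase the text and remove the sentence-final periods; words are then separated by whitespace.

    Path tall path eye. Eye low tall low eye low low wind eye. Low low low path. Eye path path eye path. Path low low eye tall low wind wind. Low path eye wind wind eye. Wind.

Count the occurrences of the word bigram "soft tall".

Scanning the 36 overlapping bigram windows for "soft tall":
  (none found)

0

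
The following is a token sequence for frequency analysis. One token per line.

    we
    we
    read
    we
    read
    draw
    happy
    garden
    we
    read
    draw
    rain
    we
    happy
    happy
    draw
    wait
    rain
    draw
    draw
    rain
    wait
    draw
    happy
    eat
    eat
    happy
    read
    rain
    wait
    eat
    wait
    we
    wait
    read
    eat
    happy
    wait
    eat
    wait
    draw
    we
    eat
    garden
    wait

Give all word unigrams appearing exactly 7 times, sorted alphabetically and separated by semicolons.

draw; we

Unigram counts meeting the condition (exactly 7 times):
  draw: 7
  we: 7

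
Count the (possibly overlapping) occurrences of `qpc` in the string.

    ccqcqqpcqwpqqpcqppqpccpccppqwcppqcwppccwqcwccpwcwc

Sliding a length-3 window over the 50 characters (48 positions):
  position 6–8: qpc
  position 13–15: qpc
  position 19–21: qpc

3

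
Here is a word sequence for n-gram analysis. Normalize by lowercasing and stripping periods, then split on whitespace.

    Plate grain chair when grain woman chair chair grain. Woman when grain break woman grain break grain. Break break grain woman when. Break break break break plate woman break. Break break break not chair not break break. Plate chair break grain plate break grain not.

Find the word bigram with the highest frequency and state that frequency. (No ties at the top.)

Bigram frequencies (highest first):
  break break: 8
  break grain: 4
  grain woman: 3
  grain break: 3
  when grain: 2
  woman when: 2
  … (21 more, each ≤ 2)

"break break", 8 times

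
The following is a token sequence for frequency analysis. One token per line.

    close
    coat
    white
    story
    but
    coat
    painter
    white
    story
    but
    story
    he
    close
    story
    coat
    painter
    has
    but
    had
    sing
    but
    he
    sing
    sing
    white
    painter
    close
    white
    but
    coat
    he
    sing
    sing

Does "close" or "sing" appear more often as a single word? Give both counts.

"sing" (5 vs 3)

"close": 3 occurrences
"sing": 5 occurrences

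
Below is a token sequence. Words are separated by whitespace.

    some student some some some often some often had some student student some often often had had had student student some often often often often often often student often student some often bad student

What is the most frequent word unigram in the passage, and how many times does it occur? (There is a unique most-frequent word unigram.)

Unigram frequencies (highest first):
  often: 12
  some: 9
  student: 8
  had: 4
  bad: 1

"often", 12 times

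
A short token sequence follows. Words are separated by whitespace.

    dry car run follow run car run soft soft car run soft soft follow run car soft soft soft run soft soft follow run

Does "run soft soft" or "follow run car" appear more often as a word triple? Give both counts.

"run soft soft" (3 vs 2)

"run soft soft": 3 occurrences
"follow run car": 2 occurrences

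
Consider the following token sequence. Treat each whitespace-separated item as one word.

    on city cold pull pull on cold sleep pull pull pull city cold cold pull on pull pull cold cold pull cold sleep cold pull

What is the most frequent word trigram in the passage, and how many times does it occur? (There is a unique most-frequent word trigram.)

"cold cold pull", 2 times

Trigram frequencies (highest first):
  cold cold pull: 2
  on city cold: 1
  city cold pull: 1
  cold pull pull: 1
  pull pull on: 1
  pull on cold: 1
  … (16 more, each ≤ 1)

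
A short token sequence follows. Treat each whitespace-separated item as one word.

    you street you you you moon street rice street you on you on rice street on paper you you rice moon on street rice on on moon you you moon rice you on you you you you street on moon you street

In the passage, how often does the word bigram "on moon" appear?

2

Scanning the 41 overlapping bigram windows for "on moon":
  position 26–27: on moon
  position 39–40: on moon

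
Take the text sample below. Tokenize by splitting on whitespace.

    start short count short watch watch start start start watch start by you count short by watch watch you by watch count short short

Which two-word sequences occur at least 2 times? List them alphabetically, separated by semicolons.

by watch; count short; start start; watch start; watch watch

Bigram counts meeting the condition (at least 2 times):
  by watch: 2
  count short: 3
  start start: 2
  watch start: 2
  watch watch: 2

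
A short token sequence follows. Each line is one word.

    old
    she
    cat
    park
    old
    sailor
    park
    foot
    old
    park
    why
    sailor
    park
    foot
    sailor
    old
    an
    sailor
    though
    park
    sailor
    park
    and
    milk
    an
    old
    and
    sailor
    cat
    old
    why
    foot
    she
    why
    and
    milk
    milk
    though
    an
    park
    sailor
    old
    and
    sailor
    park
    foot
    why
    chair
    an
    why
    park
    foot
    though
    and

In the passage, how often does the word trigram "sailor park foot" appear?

Scanning the 52 overlapping trigram windows for "sailor park foot":
  position 6–8: sailor park foot
  position 12–14: sailor park foot
  position 44–46: sailor park foot

3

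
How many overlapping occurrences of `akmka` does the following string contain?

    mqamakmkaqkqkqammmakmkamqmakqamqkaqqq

2

Sliding a length-5 window over the 37 characters (33 positions):
  position 5–9: akmka
  position 19–23: akmka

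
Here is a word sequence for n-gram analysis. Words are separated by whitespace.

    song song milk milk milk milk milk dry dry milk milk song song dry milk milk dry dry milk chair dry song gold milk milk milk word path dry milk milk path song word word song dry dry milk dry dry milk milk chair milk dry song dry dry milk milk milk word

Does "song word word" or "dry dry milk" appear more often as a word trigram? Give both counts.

"song word word": 1 occurrence
"dry dry milk": 5 occurrences

"dry dry milk" (5 vs 1)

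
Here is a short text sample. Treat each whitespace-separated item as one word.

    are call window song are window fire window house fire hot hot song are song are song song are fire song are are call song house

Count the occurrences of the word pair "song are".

5

Scanning the 25 overlapping bigram windows for "song are":
  position 4–5: song are
  position 13–14: song are
  position 15–16: song are
  position 18–19: song are
  position 21–22: song are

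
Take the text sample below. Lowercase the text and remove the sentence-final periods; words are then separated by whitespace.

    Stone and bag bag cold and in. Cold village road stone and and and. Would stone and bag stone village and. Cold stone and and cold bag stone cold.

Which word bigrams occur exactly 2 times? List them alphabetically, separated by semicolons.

Bigram counts meeting the condition (exactly 2 times):
  and bag: 2
  and cold: 2
  bag stone: 2

and bag; and cold; bag stone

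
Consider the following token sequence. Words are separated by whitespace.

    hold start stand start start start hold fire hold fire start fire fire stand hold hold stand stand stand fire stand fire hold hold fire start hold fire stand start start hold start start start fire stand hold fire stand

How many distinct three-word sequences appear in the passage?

31

40 tokens → 38 trigram windows in total.
Repeated trigrams (each contributes count−1 duplicates):
  fire stand hold: 2
  hold fire stand: 2
  hold fire start: 2
  stand start start: 2
  start hold fire: 2
  start start hold: 2
  start start start: 2
7 duplicate windows → 38 − 7 = 31 distinct.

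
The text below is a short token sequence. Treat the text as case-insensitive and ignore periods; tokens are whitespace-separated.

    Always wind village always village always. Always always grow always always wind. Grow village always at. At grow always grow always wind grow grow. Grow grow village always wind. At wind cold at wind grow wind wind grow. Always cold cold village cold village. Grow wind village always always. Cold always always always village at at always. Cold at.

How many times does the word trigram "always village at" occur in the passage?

1

Scanning the 57 overlapping trigram windows for "always village at":
  position 53–55: always village at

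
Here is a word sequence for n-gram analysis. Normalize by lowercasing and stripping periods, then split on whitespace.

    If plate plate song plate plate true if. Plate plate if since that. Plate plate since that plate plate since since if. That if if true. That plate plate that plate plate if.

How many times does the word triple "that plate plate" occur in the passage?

Scanning the 31 overlapping trigram windows for "that plate plate":
  position 13–15: that plate plate
  position 17–19: that plate plate
  position 27–29: that plate plate
  position 30–32: that plate plate

4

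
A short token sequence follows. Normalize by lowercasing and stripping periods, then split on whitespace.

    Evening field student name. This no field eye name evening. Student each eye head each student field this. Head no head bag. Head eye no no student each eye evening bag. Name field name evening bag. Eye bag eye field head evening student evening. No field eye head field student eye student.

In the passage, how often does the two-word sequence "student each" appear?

2

Scanning the 51 overlapping bigram windows for "student each":
  position 11–12: student each
  position 27–28: student each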